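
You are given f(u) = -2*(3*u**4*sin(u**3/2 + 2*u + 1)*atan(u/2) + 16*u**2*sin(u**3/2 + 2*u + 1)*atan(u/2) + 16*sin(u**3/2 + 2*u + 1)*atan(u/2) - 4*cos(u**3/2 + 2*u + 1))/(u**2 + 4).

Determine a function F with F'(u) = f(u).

An antiderivative is F(u) = 4*cos(u**3/2 + 2*u + 1)*atan(u/2).

Recognize the product-rule pattern: f = v'r + vr' with v = 4*atan(u/2), r = cos(u**3/2 + 2*u + 1), so integration by parts undoes it.
Check: d/du[4*cos(u**3/2 + 2*u + 1)*atan(u/2)] = (-6*u**4*sin(u**3/2 + 2*u + 1)*atan(u/2) - 32*u**2*sin(u**3/2 + 2*u + 1)*atan(u/2) - 32*sin(u**3/2 + 2*u + 1)*atan(u/2) + 8*cos(u**3/2 + 2*u + 1))/(u**2 + 4), which equals f(u).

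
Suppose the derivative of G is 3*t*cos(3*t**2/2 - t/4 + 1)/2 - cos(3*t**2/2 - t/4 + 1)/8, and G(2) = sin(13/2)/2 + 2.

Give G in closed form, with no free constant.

G(t) = sin(3*t**2/2 - t/4 + 1)/2 + 2

G'(t) matches the chain-rule pattern g'(h)*h' with inner function h(t) = 3*t**2/2 - t/4 + 1; substituting u = h(t) collapses the integral.
A general antiderivative is sin(3*t**2/2 - t/4 + 1)/2 + C.
The condition gives C = sin(13/2)/2 + 2 - (sin(13/2)/2) = 2.
So G(t) = sin(3*t**2/2 - t/4 + 1)/2 + 2.
Check: d/dt[sin(3*t**2/2 - t/4 + 1)/2 + 2] = 3*t*cos(3*t**2/2 - t/4 + 1)/2 - cos(3*t**2/2 - t/4 + 1)/8 = G'(t).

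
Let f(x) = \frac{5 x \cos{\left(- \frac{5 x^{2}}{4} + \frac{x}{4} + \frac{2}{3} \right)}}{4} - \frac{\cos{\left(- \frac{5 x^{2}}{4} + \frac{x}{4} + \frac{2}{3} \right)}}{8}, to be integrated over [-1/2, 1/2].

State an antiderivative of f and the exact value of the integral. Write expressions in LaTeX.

Antiderivative: F(x) = - \frac{\sin{\left(- \frac{5 x^{2}}{4} + \frac{x}{4} + \frac{2}{3} \right)}}{2}; value = - \frac{\sin{\left(\frac{23}{48} \right)}}{2} + \frac{\sin{\left(\frac{11}{48} \right)}}{2}

The substitution u = - \frac{5 x^{2}}{4} + \frac{x}{4} + \frac{2}{3} works: f is exactly (dF/du)*(du/dx) for that inner function.
F(x) = - \frac{\sin{\left(- \frac{5 x^{2}}{4} + \frac{x}{4} + \frac{2}{3} \right)}}{2} is an antiderivative of f.
Check: d/dx[- \frac{\sin{\left(- \frac{5 x^{2}}{4} + \frac{x}{4} + \frac{2}{3} \right)}}{2}] = \frac{5 x \cos{\left(- \frac{5 x^{2}}{4} + \frac{x}{4} + \frac{2}{3} \right)}}{4} - \frac{\cos{\left(- \frac{5 x^{2}}{4} + \frac{x}{4} + \frac{2}{3} \right)}}{8} = f(x).
F(1/2) = - \frac{\sin{\left(\frac{23}{48} \right)}}{2}; F(-1/2) = - \frac{\sin{\left(\frac{11}{48} \right)}}{2}.
Integral = F(1/2) - F(-1/2) = - \frac{\sin{\left(\frac{23}{48} \right)}}{2} + \frac{\sin{\left(\frac{11}{48} \right)}}{2}.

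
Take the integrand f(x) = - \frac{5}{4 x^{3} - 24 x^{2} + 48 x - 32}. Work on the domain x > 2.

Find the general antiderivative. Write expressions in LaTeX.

F(x) = \frac{5}{8 x^{2} - 32 x + 32} + C

A candidate is checked by its d/dx: the result must match f(x).
Check: d/dx[\frac{5}{8 x^{2} - 32 x + 32}] = - \frac{5}{4 x^{3} - 24 x^{2} + 48 x - 32} = f(x).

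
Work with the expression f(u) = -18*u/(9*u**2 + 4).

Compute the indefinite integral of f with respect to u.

F(u) = -log(9*u**2 + 4) + C

The substitution w = 3*u**2/2 + 2/3 works: f is exactly (dF/dw)*(dw/du) for that inner function.
Check: d/du[-log(9*u**2 + 4)] = -18*u/(9*u**2 + 4) = f(u).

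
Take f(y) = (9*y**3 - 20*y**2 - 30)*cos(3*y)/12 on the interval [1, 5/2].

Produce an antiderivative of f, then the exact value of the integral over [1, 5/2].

A first test for any F(y): its y-derivative must equal f(y) identically.
F(y) = (81*y**3*sin(3*y) - 180*y**2*sin(3*y) + 81*y**2*cos(3*y) - 54*y*sin(3*y) - 120*y*cos(3*y) - 230*sin(3*y) - 18*cos(3*y))/324 is an antiderivative of f.
Check: d/dy[(81*y**3*sin(3*y) - 180*y**2*sin(3*y) + 81*y**2*cos(3*y) - 54*y*sin(3*y) - 120*y*cos(3*y) - 230*sin(3*y) - 18*cos(3*y))/324] = 3*y**3*cos(3*y)/4 - 5*y**2*cos(3*y)/3 - 5*cos(3*y)/2, which equals f(y).
F(5/2) = -1795*sin(15/2)/2592 + 251*cos(15/2)/432; F(1) = -383*sin(3)/324 - 19*cos(3)/108.
Integral = F(5/2) - F(1) = -1795*sin(15/2)/2592 + 19*cos(3)/108 + 383*sin(3)/324 + 251*cos(15/2)/432.

Antiderivative: F(y) = (81*y**3*sin(3*y) - 180*y**2*sin(3*y) + 81*y**2*cos(3*y) - 54*y*sin(3*y) - 120*y*cos(3*y) - 230*sin(3*y) - 18*cos(3*y))/324; value = -1795*sin(15/2)/2592 + 19*cos(3)/108 + 383*sin(3)/324 + 251*cos(15/2)/432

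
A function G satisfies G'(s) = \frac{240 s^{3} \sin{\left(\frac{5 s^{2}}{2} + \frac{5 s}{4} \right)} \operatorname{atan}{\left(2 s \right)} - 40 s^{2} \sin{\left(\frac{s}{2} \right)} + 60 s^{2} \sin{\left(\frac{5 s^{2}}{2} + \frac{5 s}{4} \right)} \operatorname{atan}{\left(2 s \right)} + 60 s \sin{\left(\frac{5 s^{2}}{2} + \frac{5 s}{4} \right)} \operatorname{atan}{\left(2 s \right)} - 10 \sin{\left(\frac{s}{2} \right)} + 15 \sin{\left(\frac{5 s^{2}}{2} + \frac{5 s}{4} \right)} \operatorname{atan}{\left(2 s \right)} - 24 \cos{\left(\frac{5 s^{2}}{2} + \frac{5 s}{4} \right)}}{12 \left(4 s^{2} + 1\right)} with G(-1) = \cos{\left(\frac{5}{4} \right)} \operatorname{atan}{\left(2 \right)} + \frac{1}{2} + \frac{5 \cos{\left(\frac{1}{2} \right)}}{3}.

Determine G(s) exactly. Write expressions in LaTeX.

A first test for any G(s): its s-derivative must equal the given G'(s).
A general antiderivative is \frac{5 \cos{\left(\frac{s}{2} \right)}}{3} - \cos{\left(\frac{5 s^{2}}{2} + \frac{5 s}{4} \right)} \operatorname{atan}{\left(2 s \right)} + C.
The condition gives C = \cos{\left(\frac{5}{4} \right)} \operatorname{atan}{\left(2 \right)} + \frac{1}{2} + \frac{5 \cos{\left(\frac{1}{2} \right)}}{3} - (\cos{\left(\frac{5}{4} \right)} \operatorname{atan}{\left(2 \right)} + \frac{5 \cos{\left(\frac{1}{2} \right)}}{3}) = \frac{1}{2}.
So G(s) = - \frac{- 10 \cos{\left(\frac{s}{2} \right)} + 6 \cos{\left(\frac{5 s^{2}}{2} + \frac{5 s}{4} \right)} \operatorname{atan}{\left(2 s \right)} - 3}{6}.
Check: d/ds[- \frac{- 10 \cos{\left(\frac{s}{2} \right)} + 6 \cos{\left(\frac{5 s^{2}}{2} + \frac{5 s}{4} \right)} \operatorname{atan}{\left(2 s \right)} - 3}{6}] = \frac{240 s^{3} \sin{\left(\frac{5 s^{2}}{2} + \frac{5 s}{4} \right)} \operatorname{atan}{\left(2 s \right)} - 40 s^{2} \sin{\left(\frac{s}{2} \right)} + 60 s^{2} \sin{\left(\frac{5 s^{2}}{2} + \frac{5 s}{4} \right)} \operatorname{atan}{\left(2 s \right)} + 60 s \sin{\left(\frac{5 s^{2}}{2} + \frac{5 s}{4} \right)} \operatorname{atan}{\left(2 s \right)} - 10 \sin{\left(\frac{s}{2} \right)} + 15 \sin{\left(\frac{5 s^{2}}{2} + \frac{5 s}{4} \right)} \operatorname{atan}{\left(2 s \right)} - 24 \cos{\left(\frac{5 s^{2}}{2} + \frac{5 s}{4} \right)}}{48 s^{2} + 12}, which equals G'(s).

G(s) = - \frac{- 10 \cos{\left(\frac{s}{2} \right)} + 6 \cos{\left(\frac{5 s^{2}}{2} + \frac{5 s}{4} \right)} \operatorname{atan}{\left(2 s \right)} - 3}{6}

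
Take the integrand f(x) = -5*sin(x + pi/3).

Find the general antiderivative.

Check any antiderivative F(x) by computing F'(x) and comparing it with f(x).
Check: d/dx[5*cos(x + pi/3)] = -5*sin(x + pi/3) = f(x).

F(x) = 5*cos(x + pi/3) + C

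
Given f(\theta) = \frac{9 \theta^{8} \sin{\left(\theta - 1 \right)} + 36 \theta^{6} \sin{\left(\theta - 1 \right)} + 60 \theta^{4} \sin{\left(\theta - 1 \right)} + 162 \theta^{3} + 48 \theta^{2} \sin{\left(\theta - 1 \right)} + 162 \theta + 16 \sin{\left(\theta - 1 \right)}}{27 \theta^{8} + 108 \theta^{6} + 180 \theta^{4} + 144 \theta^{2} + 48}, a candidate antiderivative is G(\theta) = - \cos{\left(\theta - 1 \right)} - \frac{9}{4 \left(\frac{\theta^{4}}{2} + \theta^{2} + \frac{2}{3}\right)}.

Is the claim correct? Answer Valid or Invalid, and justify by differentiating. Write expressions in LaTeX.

Invalid: d/d\theta[G] - f = \frac{18 \theta^{8} \sin{\left(\theta - 1 \right)} + 72 \theta^{6} \sin{\left(\theta - 1 \right)} + 120 \theta^{4} \sin{\left(\theta - 1 \right)} + 324 \theta^{3} + 96 \theta^{2} \sin{\left(\theta - 1 \right)} + 324 \theta + 32 \sin{\left(\theta - 1 \right)}}{27 \theta^{8} + 108 \theta^{6} + 180 \theta^{4} + 144 \theta^{2} + 48}, which is not 0.

d/d\theta[G] = \frac{9 \theta^{8} \sin{\left(\theta - 1 \right)} + 36 \theta^{6} \sin{\left(\theta - 1 \right)} + 60 \theta^{4} \sin{\left(\theta - 1 \right)} + 162 \theta^{3} + 48 \theta^{2} \sin{\left(\theta - 1 \right)} + 162 \theta + 16 \sin{\left(\theta - 1 \right)}}{9 \theta^{8} + 36 \theta^{6} + 60 \theta^{4} + 48 \theta^{2} + 16}
d/d\theta[G] - f(\theta) = \frac{18 \theta^{8} \sin{\left(\theta - 1 \right)} + 72 \theta^{6} \sin{\left(\theta - 1 \right)} + 120 \theta^{4} \sin{\left(\theta - 1 \right)} + 324 \theta^{3} + 96 \theta^{2} \sin{\left(\theta - 1 \right)} + 324 \theta + 32 \sin{\left(\theta - 1 \right)}}{27 \theta^{8} + 108 \theta^{6} + 180 \theta^{4} + 144 \theta^{2} + 48} != 0.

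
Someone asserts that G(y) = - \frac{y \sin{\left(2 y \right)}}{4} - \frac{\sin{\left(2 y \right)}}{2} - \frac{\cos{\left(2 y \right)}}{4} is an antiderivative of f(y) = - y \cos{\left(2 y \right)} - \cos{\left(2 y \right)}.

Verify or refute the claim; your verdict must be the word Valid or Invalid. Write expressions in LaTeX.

d/dy[G] = - \frac{y \cos{\left(2 y \right)}}{2} + \frac{\sin{\left(2 y \right)}}{4} - \cos{\left(2 y \right)}
d/dy[G] - f(y) = \frac{y \cos{\left(2 y \right)}}{2} + \frac{\sin{\left(2 y \right)}}{4} != 0.

Invalid: d/dy[G] - f = \frac{y \cos{\left(2 y \right)}}{2} + \frac{\sin{\left(2 y \right)}}{4}, which is not 0.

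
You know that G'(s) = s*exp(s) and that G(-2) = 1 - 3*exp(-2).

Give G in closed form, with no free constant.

G(s) = (s - 1)*exp(s) + 1

G'(s) has the shape u'v + uv' for u = s - 1 and v = exp(s) — it is the derivative of the product u*v.
A general antiderivative is (s - 1)*exp(s) + C.
The condition gives C = 1 - 3*exp(-2) - (-3*exp(-2)) = 1.
So G(s) = (s - 1)*exp(s) + 1.
Check: d/ds[(s - 1)*exp(s) + 1] = s*exp(s) = G'(s).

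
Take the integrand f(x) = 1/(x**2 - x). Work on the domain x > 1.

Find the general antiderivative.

F(x) = -log(x) + log(x - 1) + C

Factor the denominator (x*(x - 1)) and decompose: f = 1/(x - 1) - 1/x; each piece integrates to a log, atan, or power term.
Check: d/dx[-log(x) + log(x - 1)] = 1/(x**2 - x) = f(x).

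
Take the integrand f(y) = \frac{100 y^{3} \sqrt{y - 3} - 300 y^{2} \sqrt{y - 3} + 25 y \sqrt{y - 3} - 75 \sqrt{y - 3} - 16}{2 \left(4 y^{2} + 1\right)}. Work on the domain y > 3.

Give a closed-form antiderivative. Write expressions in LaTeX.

For F(y) to be correct the identity F'(y) - f(y) = 0 must hold.
Check: d/dy[5 y^{2} \sqrt{y - 3} - 30 y \sqrt{y - 3} + 45 \sqrt{y - 3} - 4 \operatorname{atan}{\left(2 y \right)}] = \frac{100 y^{4} - 600 y^{3} + 925 y^{2} - 150 y - 16 \sqrt{y - 3} + 225}{8 y^{2} \sqrt{y - 3} + 2 \sqrt{y - 3}}, which equals f(y).

An antiderivative is F(y) = 5 y^{2} \sqrt{y - 3} - 30 y \sqrt{y - 3} + 45 \sqrt{y - 3} - 4 \operatorname{atan}{\left(2 y \right)}.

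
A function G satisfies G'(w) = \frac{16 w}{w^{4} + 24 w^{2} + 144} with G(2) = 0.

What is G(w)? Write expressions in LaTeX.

G'(w) matches the chain-rule pattern g'(h)*h' with inner function h(w) = \frac{w^{2}}{2} + 6; substituting u = h(w) collapses the integral.
A general antiderivative is - \frac{4}{\frac{w^{2}}{2} + 6} + C.
The condition gives C = 0 - (- \frac{1}{2}) = \frac{1}{2}.
So G(w) = \frac{1}{2} - \frac{4}{\frac{w^{2}}{2} + 6}.
Check: d/dw[\frac{1}{2} - \frac{4}{\frac{w^{2}}{2} + 6}] = \frac{16 w}{w^{4} + 24 w^{2} + 144} = G'(w).

G(w) = \frac{1}{2} - \frac{4}{\frac{w^{2}}{2} + 6}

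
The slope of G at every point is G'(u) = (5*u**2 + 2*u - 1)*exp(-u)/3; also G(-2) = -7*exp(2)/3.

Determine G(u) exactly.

G(u) = -5*u**2*exp(-u)/3 - 4*u*exp(-u) - 11*exp(-u)/3

Recognize the product-rule pattern: G'(u) = v'r + vr' with v = -5*u**2/3 - 4*u - 11/3, r = exp(-u), so integration by parts undoes it.
A general antiderivative is (-5*u**2 - 12*u - 11)*exp(-u)/3 + C.
The condition gives C = -7*exp(2)/3 - (-7*exp(2)/3) = 0.
So G(u) = -5*u**2*exp(-u)/3 - 4*u*exp(-u) - 11*exp(-u)/3.
Check: d/du[-5*u**2*exp(-u)/3 - 4*u*exp(-u) - 11*exp(-u)/3] = (5*u**2 + 2*u - 1)*exp(-u)/3 = G'(u).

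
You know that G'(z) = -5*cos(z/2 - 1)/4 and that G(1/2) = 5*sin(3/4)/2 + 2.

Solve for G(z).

G(z) = -(5*sin(z/2 - 1) - 4)/2

Check a candidate G(z) by differentiating: d/dz[G] must match the given G'(z).
A general antiderivative is -5*sin(z/2 - 1)/2 + C.
The condition gives C = 5*sin(3/4)/2 + 2 - (5*sin(3/4)/2) = 2.
So G(z) = -(5*sin(z/2 - 1) - 4)/2.
Check: d/dz[-(5*sin(z/2 - 1) - 4)/2] = -5*cos(z/2 - 1)/4 = G'(z).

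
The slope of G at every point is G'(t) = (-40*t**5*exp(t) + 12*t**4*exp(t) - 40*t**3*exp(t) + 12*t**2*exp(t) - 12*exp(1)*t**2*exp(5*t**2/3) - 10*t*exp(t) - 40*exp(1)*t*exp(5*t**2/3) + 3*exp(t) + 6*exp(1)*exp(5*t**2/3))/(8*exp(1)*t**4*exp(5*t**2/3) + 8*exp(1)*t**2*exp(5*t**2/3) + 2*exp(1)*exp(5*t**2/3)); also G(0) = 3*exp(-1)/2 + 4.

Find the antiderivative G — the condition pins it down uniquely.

Any candidate G(t) must reproduce the stated G'(t) exactly.
A general antiderivative is (3*t + 5)/(2*t**2 + 1) + 3*exp(-5*t**2/3 + t - 1)/2 + C.
The condition gives C = 3*exp(-1)/2 + 4 - (3*exp(-1)/2 + 5) = -1.
So G(t) = (3*t + 5)/(2*t**2 + 1) + 3*exp(-5*t**2/3 + t - 1)/2 - 1.
Check: d/dt[(3*t + 5)/(2*t**2 + 1) + 3*exp(-5*t**2/3 + t - 1)/2 - 1] = (-40*t**5 + 12*t**4 - 40*t**3 + 12*t**2 - 12*exp(1)*t**2*exp(-t)*exp(5*t**2/3) - 10*t - 40*exp(1)*t*exp(-t)*exp(5*t**2/3) + 3 + 6*exp(1)*exp(-t)*exp(5*t**2/3))/(8*exp(1)*t**4*exp(-t)*exp(5*t**2/3) + 8*exp(1)*t**2*exp(-t)*exp(5*t**2/3) + 2*exp(1)*exp(-t)*exp(5*t**2/3)), which equals G'(t).

G(t) = (3*t + 5)/(2*t**2 + 1) + 3*exp(-5*t**2/3 + t - 1)/2 - 1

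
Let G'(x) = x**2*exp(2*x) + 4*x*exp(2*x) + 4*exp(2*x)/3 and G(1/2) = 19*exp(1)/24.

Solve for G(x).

G(x) = x**2*exp(2*x)/2 + 3*x*exp(2*x)/2 - exp(2*x)/12

G'(x) has the shape u'v + uv' for u = x**2/2 + 3*x/2 - 1/12 and v = exp(2*x) — it is the derivative of the product u*v.
A general antiderivative is (6*x**2 + 18*x - 1)*exp(2*x)/12 + C.
The condition gives C = 19*exp(1)/24 - (19*exp(1)/24) = 0.
So G(x) = x**2*exp(2*x)/2 + 3*x*exp(2*x)/2 - exp(2*x)/12.
Check: d/dx[x**2*exp(2*x)/2 + 3*x*exp(2*x)/2 - exp(2*x)/12] = x**2*exp(2*x) + 4*x*exp(2*x) + 4*exp(2*x)/3 = G'(x).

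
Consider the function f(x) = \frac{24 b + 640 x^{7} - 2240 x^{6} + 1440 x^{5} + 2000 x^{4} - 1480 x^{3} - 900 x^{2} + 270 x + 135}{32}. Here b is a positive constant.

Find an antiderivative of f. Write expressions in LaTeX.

An antiderivative is F(x) = \frac{3 b x}{4} + \frac{5 x^{8}}{2} - 10 x^{7} + \frac{15 x^{6}}{2} + \frac{25 x^{5}}{2} - \frac{185 x^{4}}{16} - \frac{75 x^{3}}{8} + \frac{135 x^{2}}{32} + \frac{135 x}{32}.

A candidate is checked by its d/dx: the result must match f(x).
Check: d/dx[\frac{3 b x}{4} + \frac{5 x^{8}}{2} - 10 x^{7} + \frac{15 x^{6}}{2} + \frac{25 x^{5}}{2} - \frac{185 x^{4}}{16} - \frac{75 x^{3}}{8} + \frac{135 x^{2}}{32} + \frac{135 x}{32}] = \frac{3 b}{4} + 20 x^{7} - 70 x^{6} + 45 x^{5} + \frac{125 x^{4}}{2} - \frac{185 x^{3}}{4} - \frac{225 x^{2}}{8} + \frac{135 x}{16} + \frac{135}{32}, which equals f(x).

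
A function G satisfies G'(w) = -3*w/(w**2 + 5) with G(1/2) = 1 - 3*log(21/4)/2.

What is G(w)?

The substitution u = w**2 + 5 works: G'(w) is exactly (dG/du)*(du/dw) for that inner function.
A general antiderivative is -3*log(w**2 + 5)/2 + C.
The condition gives C = 1 - 3*log(21/4)/2 - (-3*log(21/4)/2) = 1.
So G(w) = 1 - 3*log(w**2 + 5)/2.
Check: d/dw[1 - 3*log(w**2 + 5)/2] = -3*w/(w**2 + 5) = G'(w).

G(w) = 1 - 3*log(w**2 + 5)/2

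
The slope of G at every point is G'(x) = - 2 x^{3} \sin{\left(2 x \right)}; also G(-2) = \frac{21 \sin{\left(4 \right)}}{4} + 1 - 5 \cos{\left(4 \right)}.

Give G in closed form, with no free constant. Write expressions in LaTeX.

G(x) = \frac{4 x^{3} \cos{\left(2 x \right)} - 6 x^{2} \sin{\left(2 x \right)} - 6 x \cos{\left(2 x \right)} + 3 \sin{\left(2 x \right)} + 4}{4}

A first test for any G(x): its x-derivative must equal the given G'(x).
A general antiderivative is x^{3} \cos{\left(2 x \right)} - \frac{3 x^{2} \sin{\left(2 x \right)}}{2} - \frac{3 x \cos{\left(2 x \right)}}{2} + \frac{3 \sin{\left(2 x \right)}}{4} + C.
The condition gives C = \frac{21 \sin{\left(4 \right)}}{4} + 1 - 5 \cos{\left(4 \right)} - (\frac{21 \sin{\left(4 \right)}}{4} - 5 \cos{\left(4 \right)}) = 1.
So G(x) = \frac{4 x^{3} \cos{\left(2 x \right)} - 6 x^{2} \sin{\left(2 x \right)} - 6 x \cos{\left(2 x \right)} + 3 \sin{\left(2 x \right)} + 4}{4}.
Check: d/dx[\frac{4 x^{3} \cos{\left(2 x \right)} - 6 x^{2} \sin{\left(2 x \right)} - 6 x \cos{\left(2 x \right)} + 3 \sin{\left(2 x \right)} + 4}{4}] = - 2 x^{3} \sin{\left(2 x \right)} = G'(x).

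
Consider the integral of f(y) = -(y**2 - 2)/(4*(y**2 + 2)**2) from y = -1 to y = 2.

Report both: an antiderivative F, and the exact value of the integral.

f has the shape u'v + uv' for u = y/4 and v = 1/(y**2 + 2) — it is the derivative of the product u*v.
F(y) = y/(4*(y**2 + 2)) is an antiderivative of f.
Check: d/dy[y/(4*(y**2 + 2))] = (2 - y**2)/(4*y**4 + 16*y**2 + 16), which equals f(y).
F(2) = 1/12; F(-1) = -1/12.
Integral = F(2) - F(-1) = 1/6.

Antiderivative: F(y) = y/(4*(y**2 + 2)); value = 1/6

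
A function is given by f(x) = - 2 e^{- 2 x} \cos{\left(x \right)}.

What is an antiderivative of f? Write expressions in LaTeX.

An antiderivative is F(x) = \frac{2 \left(- \sin{\left(x \right)} + 2 \cos{\left(x \right)}\right) e^{- 2 x}}{5}.

Recover f(x) by differentiating a candidate F(x); any mismatch rules it out.
Check: d/dx[\frac{2 \left(- \sin{\left(x \right)} + 2 \cos{\left(x \right)}\right) e^{- 2 x}}{5}] = - 2 e^{- 2 x} \cos{\left(x \right)} = f(x).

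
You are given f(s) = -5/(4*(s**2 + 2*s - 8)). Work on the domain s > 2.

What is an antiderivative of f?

The denominator factors as 4*(s - 2)*(s + 4); partial fractions split f into directly integrable pieces: 5/(24*(s + 4)) - 5/(24*(s - 2)).
Check: d/ds[-5*log(s - 2)/24 + 5*log(s + 4)/24] = -5/(4*s**2 + 8*s - 32), which equals f(s).

An antiderivative is F(s) = -5*log(s - 2)/24 + 5*log(s + 4)/24.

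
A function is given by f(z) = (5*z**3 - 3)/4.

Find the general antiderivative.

A first test for any F(z): its z-derivative must equal f(z) identically.
Check: d/dz[z*(5*z**3 - 12)/16] = 5*z**3/4 - 3/4, which equals f(z).

F(z) = z*(5*z**3 - 12)/16 + C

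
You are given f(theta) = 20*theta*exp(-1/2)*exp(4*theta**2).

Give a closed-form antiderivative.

f matches the chain-rule pattern g'(h)*h' with inner function h(theta) = 4*theta**2 - 1/2; substituting u = h(theta) collapses the integral.
Check: d/dtheta[5*exp(-1/2)*exp(4*theta**2)/2] = 20*theta*exp(-1/2)*exp(4*theta**2) = f(theta).

An antiderivative is F(theta) = 5*exp(-1/2)*exp(4*theta**2)/2.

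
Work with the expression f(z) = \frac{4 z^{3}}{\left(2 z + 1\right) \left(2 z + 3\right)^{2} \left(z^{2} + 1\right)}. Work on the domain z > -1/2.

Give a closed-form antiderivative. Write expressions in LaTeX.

An antiderivative is F(z) = - \frac{\log{\left(z + \frac{1}{2} \right)}}{20} - \frac{27 \log{\left(z + \frac{3}{2} \right)}}{676} + \frac{38 \log{\left(z^{2} + 1 \right)}}{845} - \frac{88 \operatorname{atan}{\left(z \right)}}{845} - \frac{108}{208 z + 312}.

Factor the denominator (\left(2 z + 1\right) \left(2 z + 3\right)^{2} \left(z^{2} + 1\right)) and decompose: f = \frac{4 \left(19 z - 22\right)}{845 \left(z^{2} + 1\right)} - \frac{27}{338 \left(2 z + 3\right)} + \frac{27}{13 \left(2 z + 3\right)^{2}} - \frac{1}{10 \left(2 z + 1\right)}; each piece integrates to a log, atan, or power term.
Check: d/dz[- \frac{\log{\left(z + \frac{1}{2} \right)}}{20} - \frac{27 \log{\left(z + \frac{3}{2} \right)}}{676} + \frac{38 \log{\left(z^{2} + 1 \right)}}{845} - \frac{88 \operatorname{atan}{\left(z \right)}}{845} - \frac{108}{208 z + 312}] = \frac{4 z^{3}}{8 z^{5} + 28 z^{4} + 38 z^{3} + 37 z^{2} + 30 z + 9}, which equals f(z).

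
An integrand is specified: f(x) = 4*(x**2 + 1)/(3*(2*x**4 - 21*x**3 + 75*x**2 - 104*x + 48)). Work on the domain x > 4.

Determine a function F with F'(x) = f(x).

Factor the denominator (3*(x - 4)**2*(x - 1)*(2*x - 3)) and decompose: f = 104/(75*(2*x - 3)) - 8/(27*(x - 1)) - 268/(675*(x - 4)) + 68/(45*(x - 4)**2); each piece integrates to a log, atan, or power term.
Check: d/dx[(-268*x*log(x - 4) + 468*x*log(x - 3/2) - 200*x*log(x - 1) + 1072*log(x - 4) - 1872*log(x - 3/2) + 800*log(x - 1) - 1020)/(675*x - 2700)] = (4*x**2 + 4)/(6*x**4 - 63*x**3 + 225*x**2 - 312*x + 144), which equals f(x).

An antiderivative is F(x) = (-268*x*log(x - 4) + 468*x*log(x - 3/2) - 200*x*log(x - 1) + 1072*log(x - 4) - 1872*log(x - 3/2) + 800*log(x - 1) - 1020)/(675*x - 2700).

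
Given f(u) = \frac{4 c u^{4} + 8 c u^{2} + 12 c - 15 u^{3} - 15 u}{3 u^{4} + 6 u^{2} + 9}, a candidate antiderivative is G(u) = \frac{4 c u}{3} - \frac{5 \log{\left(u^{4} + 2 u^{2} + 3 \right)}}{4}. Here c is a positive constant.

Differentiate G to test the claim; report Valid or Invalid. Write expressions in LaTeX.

d/du[G] = \frac{4 c u^{4} + 8 c u^{2} + 12 c - 15 u^{3} - 15 u}{3 u^{4} + 6 u^{2} + 9}
This equals f(u) exactly, so the claim holds.

Valid - the claim checks out under differentiation.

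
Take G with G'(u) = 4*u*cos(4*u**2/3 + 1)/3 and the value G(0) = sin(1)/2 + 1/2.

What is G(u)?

The substitution w = 4*u**2/3 + 1 works: G'(u) is exactly (dG/dw)*(dw/du) for that inner function.
A general antiderivative is sin(4*u**2/3 + 1)/2 + C.
The condition gives C = sin(1)/2 + 1/2 - (sin(1)/2) = 1/2.
So G(u) = sin(4*u**2/3 + 1)/2 + 1/2.
Check: d/du[sin(4*u**2/3 + 1)/2 + 1/2] = 4*u*cos(4*u**2/3 + 1)/3 = G'(u).

G(u) = sin(4*u**2/3 + 1)/2 + 1/2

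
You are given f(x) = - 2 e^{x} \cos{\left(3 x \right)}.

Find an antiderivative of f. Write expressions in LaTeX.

A candidate is checked by its d/dx: the result must match f(x).
Check: d/dx[- \frac{\left(3 \sin{\left(3 x \right)} + \cos{\left(3 x \right)}\right) e^{x}}{5}] = - 2 e^{x} \cos{\left(3 x \right)} = f(x).

An antiderivative is F(x) = - \frac{\left(3 \sin{\left(3 x \right)} + \cos{\left(3 x \right)}\right) e^{x}}{5}.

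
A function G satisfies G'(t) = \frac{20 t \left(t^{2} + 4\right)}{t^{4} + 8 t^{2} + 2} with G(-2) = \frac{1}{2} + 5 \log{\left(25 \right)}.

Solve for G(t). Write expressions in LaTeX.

G(t) = \frac{10 \log{\left(\frac{t^{4}}{2} + 4 t^{2} + 1 \right)} + 1}{2}

G'(t) matches the chain-rule pattern g'(h)*h' with inner function h(t) = \frac{t^{4}}{2} + 4 t^{2} + 1; substituting u = h(t) collapses the integral.
A general antiderivative is 5 \log{\left(\frac{t^{4}}{2} + 4 t^{2} + 1 \right)} + C.
The condition gives C = \frac{1}{2} + 5 \log{\left(25 \right)} - (5 \log{\left(25 \right)}) = \frac{1}{2}.
So G(t) = \frac{10 \log{\left(\frac{t^{4}}{2} + 4 t^{2} + 1 \right)} + 1}{2}.
Check: d/dt[\frac{10 \log{\left(\frac{t^{4}}{2} + 4 t^{2} + 1 \right)} + 1}{2}] = \frac{20 t^{3} + 80 t}{t^{4} + 8 t^{2} + 2}, which equals G'(t).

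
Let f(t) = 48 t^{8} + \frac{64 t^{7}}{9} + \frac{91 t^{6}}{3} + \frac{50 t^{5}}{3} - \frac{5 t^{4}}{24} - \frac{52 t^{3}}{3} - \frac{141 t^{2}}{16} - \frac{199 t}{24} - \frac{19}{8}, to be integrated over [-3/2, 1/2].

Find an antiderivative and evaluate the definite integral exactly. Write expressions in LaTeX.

Recognize the product-rule pattern: f = u'v + uv' with u = \frac{4 t^{5}}{3} - \frac{t^{3}}{2} - \frac{t}{4} - \frac{3}{4}, v = 4 t^{4} + \frac{2 t^{3}}{3} + \frac{19 t^{2}}{4} + \frac{7 t}{3} + \frac{5}{2}, so integration by parts undoes it.
F(t) = \frac{\left(16 t^{5} - 6 t^{3} - 3 t - 9\right) \left(48 t^{4} + 8 t^{3} + 57 t^{2} + 28 t + 30\right)}{144} is an antiderivative of f.
Check: d/dt[\frac{\left(16 t^{5} - 6 t^{3} - 3 t - 9\right) \left(48 t^{4} + 8 t^{3} + 57 t^{2} + 28 t + 30\right)}{144}] = 48 t^{8} + \frac{64 t^{7}}{9} + \frac{91 t^{6}}{3} + \frac{50 t^{5}}{3} - \frac{5 t^{4}}{24} - \frac{52 t^{3}}{3} - \frac{141 t^{2}}{16} - \frac{199 t}{24} - \frac{19}{8} = f(t).
F(1/2) = - \frac{3569}{768}; F(-3/2) = - \frac{62463}{256}.
Integral = F(1/2) - F(-3/2) = \frac{45955}{192}.

Antiderivative: F(t) = \frac{\left(16 t^{5} - 6 t^{3} - 3 t - 9\right) \left(48 t^{4} + 8 t^{3} + 57 t^{2} + 28 t + 30\right)}{144}; value = \frac{45955}{192}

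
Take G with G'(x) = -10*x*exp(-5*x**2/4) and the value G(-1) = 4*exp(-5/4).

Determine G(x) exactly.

G(x) = 4*exp(-5*x**2/4)

The substitution u = -5*x**2/4 works: G'(x) is exactly (dG/du)*(du/dx) for that inner function.
A general antiderivative is 4*exp(-5*x**2/4) + C.
The condition gives C = 4*exp(-5/4) - (4*exp(-5/4)) = 0.
So G(x) = 4*exp(-5*x**2/4).
Check: d/dx[4*exp(-5*x**2/4)] = -10*x*exp(-5*x**2/4) = G'(x).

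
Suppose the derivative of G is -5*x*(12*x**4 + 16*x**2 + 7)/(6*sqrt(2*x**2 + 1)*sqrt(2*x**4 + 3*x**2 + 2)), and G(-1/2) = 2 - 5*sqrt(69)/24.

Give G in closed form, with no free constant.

G'(x) has the shape u'v + uv' for u = -5*sqrt(3*x**2 + 3/2)/3 and v = sqrt(x**4/3 + x**2/2 + 1/3) — it is the derivative of the product u*v.
A general antiderivative is -5*sqrt(3*x**2 + 3/2)*sqrt(x**4/3 + x**2/2 + 1/3)/3 + C.
The condition gives C = 2 - 5*sqrt(69)/24 - (-5*sqrt(69)/24) = 2.
So G(x) = (-5*sqrt(2*x**2 + 1)*sqrt(2*x**4 + 3*x**2 + 2) + 12)/6.
Check: d/dx[(-5*sqrt(2*x**2 + 1)*sqrt(2*x**4 + 3*x**2 + 2) + 12)/6] = (-60*x**5 - 80*x**3 - 35*x)/(6*sqrt(2*x**2 + 1)*sqrt(2*x**4 + 3*x**2 + 2)), which equals G'(x).

G(x) = (-5*sqrt(2*x**2 + 1)*sqrt(2*x**4 + 3*x**2 + 2) + 12)/6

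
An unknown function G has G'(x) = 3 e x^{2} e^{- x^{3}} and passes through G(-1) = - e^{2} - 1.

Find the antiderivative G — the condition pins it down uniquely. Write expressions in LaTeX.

G'(x) matches the chain-rule pattern g'(h)*h' with inner function h(x) = 1 - x^{3}; substituting u = h(x) collapses the integral.
A general antiderivative is - e^{1 - x^{3}} + C.
The condition gives C = - e^{2} - 1 - (- e^{2}) = -1.
So G(x) = - e^{1 - x^{3}} - 1.
Check: d/dx[- e^{1 - x^{3}} - 1] = 3 e x^{2} e^{- x^{3}} = G'(x).

G(x) = - e^{1 - x^{3}} - 1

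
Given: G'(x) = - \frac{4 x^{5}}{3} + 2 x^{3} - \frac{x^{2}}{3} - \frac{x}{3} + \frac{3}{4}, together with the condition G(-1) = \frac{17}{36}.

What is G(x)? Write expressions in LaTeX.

G(x) = \frac{- 8 x^{6} + 18 x^{4} - 4 x^{3} - 6 x^{2} + 27 x + 36}{36}

Integrate term by term and add the pieces.
A general antiderivative is - \frac{2 x^{6}}{9} + \frac{x^{4}}{2} - \frac{x^{3}}{9} - \frac{x^{2}}{6} + \frac{3 x}{4} + C.
The condition gives C = \frac{17}{36} - (- \frac{19}{36}) = 1.
So G(x) = \frac{- 8 x^{6} + 18 x^{4} - 4 x^{3} - 6 x^{2} + 27 x + 36}{36}.
Check: d/dx[\frac{- 8 x^{6} + 18 x^{4} - 4 x^{3} - 6 x^{2} + 27 x + 36}{36}] = - \frac{4 x^{5}}{3} + 2 x^{3} - \frac{x^{2}}{3} - \frac{x}{3} + \frac{3}{4} = G'(x).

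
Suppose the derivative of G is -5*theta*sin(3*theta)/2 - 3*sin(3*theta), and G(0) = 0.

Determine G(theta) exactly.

G(theta) = 5*theta*cos(3*theta)/6 - 5*sin(3*theta)/18 + cos(3*theta) - 1

The integrand splits into summands that can be handled one at a time.
A general antiderivative is 5*theta*cos(3*theta)/6 - 5*sin(3*theta)/18 + cos(3*theta) + C.
The condition gives C = 0 - (1) = -1.
So G(theta) = 5*theta*cos(3*theta)/6 - 5*sin(3*theta)/18 + cos(3*theta) - 1.
Check: d/dtheta[5*theta*cos(3*theta)/6 - 5*sin(3*theta)/18 + cos(3*theta) - 1] = -5*theta*sin(3*theta)/2 - 3*sin(3*theta) = G'(theta).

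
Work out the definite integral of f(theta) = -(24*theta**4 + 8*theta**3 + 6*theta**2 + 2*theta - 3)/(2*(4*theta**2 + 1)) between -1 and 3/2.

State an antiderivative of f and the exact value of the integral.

Antiderivative: F(theta) = -theta**3 - theta**2/2 + 3*atan(2*theta)/4; value = -5 + 3*atan(2)/4 + 3*atan(3)/4

A candidate is checked by its d/dtheta: the result must match f(theta).
F(theta) = -theta**3 - theta**2/2 + 3*atan(2*theta)/4 is an antiderivative of f.
Check: d/dtheta[-theta**3 - theta**2/2 + 3*atan(2*theta)/4] = (-24*theta**4 - 8*theta**3 - 6*theta**2 - 2*theta + 3)/(8*theta**2 + 2), which equals f(theta).
F(3/2) = -9/2 + 3*atan(3)/4; F(-1) = 1/2 - 3*atan(2)/4.
Integral = F(3/2) - F(-1) = -5 + 3*atan(2)/4 + 3*atan(3)/4.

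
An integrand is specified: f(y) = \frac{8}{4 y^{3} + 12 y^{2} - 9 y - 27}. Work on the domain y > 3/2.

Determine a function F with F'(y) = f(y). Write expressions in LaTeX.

The denominator factors as \left(y + 3\right) \left(2 y - 3\right) \left(2 y + 3\right); partial fractions split f into directly integrable pieces: - \frac{8}{9 \left(2 y + 3\right)} + \frac{8}{27 \left(2 y - 3\right)} + \frac{8}{27 \left(y + 3\right)}.
Check: d/dy[\frac{4 \left(\log{\left(y - \frac{3}{2} \right)} - 3 \log{\left(y + \frac{3}{2} \right)} + 2 \log{\left(y + 3 \right)}\right)}{27}] = \frac{8}{4 y^{3} + 12 y^{2} - 9 y - 27} = f(y).

An antiderivative is F(y) = \frac{4 \left(\log{\left(y - \frac{3}{2} \right)} - 3 \log{\left(y + \frac{3}{2} \right)} + 2 \log{\left(y + 3 \right)}\right)}{27}.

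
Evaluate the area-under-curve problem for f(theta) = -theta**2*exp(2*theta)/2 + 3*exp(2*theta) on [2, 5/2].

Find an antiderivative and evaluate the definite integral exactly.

f has the shape u'v + uv' for u = -theta**2/4 + theta/4 + 11/8 and v = exp(2*theta) — it is the derivative of the product u*v.
F(theta) = -theta**2*exp(2*theta)/4 + theta*exp(2*theta)/4 + 11*exp(2*theta)/8 is an antiderivative of f.
Check: d/dtheta[-theta**2*exp(2*theta)/4 + theta*exp(2*theta)/4 + 11*exp(2*theta)/8] = -theta**2*exp(2*theta)/2 + 3*exp(2*theta) = f(theta).
F(5/2) = 7*exp(5)/16; F(2) = 7*exp(4)/8.
Integral = F(5/2) - F(2) = -7*exp(4)/8 + 7*exp(5)/16.

Antiderivative: F(theta) = -theta**2*exp(2*theta)/4 + theta*exp(2*theta)/4 + 11*exp(2*theta)/8; value = -7*exp(4)/8 + 7*exp(5)/16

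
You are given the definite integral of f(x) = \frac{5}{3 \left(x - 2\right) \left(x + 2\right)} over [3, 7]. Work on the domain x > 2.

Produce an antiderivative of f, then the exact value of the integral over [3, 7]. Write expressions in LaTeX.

The denominator factors as 3 \left(x - 2\right) \left(x + 2\right); partial fractions split f into directly integrable pieces: - \frac{5}{12 \left(x + 2\right)} + \frac{5}{12 \left(x - 2\right)}.
F(x) = - \frac{5 \left(- \log{\left(x - 2 \right)} + \log{\left(x + 2 \right)}\right)}{12} is an antiderivative of f.
Check: d/dx[- \frac{5 \left(- \log{\left(x - 2 \right)} + \log{\left(x + 2 \right)}\right)}{12}] = \frac{5}{3 x^{2} - 12}, which equals f(x).
F(7) = - \frac{5 \log{\left(9 \right)}}{12} + \frac{5 \log{\left(5 \right)}}{12}; F(3) = - \frac{5 \log{\left(5 \right)}}{12}.
Integral = F(7) - F(3) = - \frac{5 \log{\left(9 \right)}}{12} + \frac{5 \log{\left(5 \right)}}{6}.

Antiderivative: F(x) = - \frac{5 \left(- \log{\left(x - 2 \right)} + \log{\left(x + 2 \right)}\right)}{12}; value = - \frac{5 \log{\left(9 \right)}}{12} + \frac{5 \log{\left(5 \right)}}{6}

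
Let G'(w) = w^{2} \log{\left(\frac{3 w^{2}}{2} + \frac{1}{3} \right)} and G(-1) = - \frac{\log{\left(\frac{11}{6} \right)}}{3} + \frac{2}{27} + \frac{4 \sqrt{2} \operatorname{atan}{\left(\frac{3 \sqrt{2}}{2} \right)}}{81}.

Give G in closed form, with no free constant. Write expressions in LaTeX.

A first test for any G(w): its w-derivative must equal the given G'(w).
A general antiderivative is \frac{w^{3} \log{\left(\frac{3 w^{2}}{2} + \frac{1}{3} \right)}}{3} - \frac{2 w^{3}}{9} + \frac{4 w}{27} - \frac{4 \sqrt{2} \operatorname{atan}{\left(\frac{3 \sqrt{2} w}{2} \right)}}{81} + C.
The condition gives C = - \frac{\log{\left(\frac{11}{6} \right)}}{3} + \frac{2}{27} + \frac{4 \sqrt{2} \operatorname{atan}{\left(\frac{3 \sqrt{2}}{2} \right)}}{81} - (- \frac{\log{\left(\frac{11}{6} \right)}}{3} + \frac{2}{27} + \frac{4 \sqrt{2} \operatorname{atan}{\left(\frac{3 \sqrt{2}}{2} \right)}}{81}) = 0.
So G(w) = \frac{27 w^{3} \log{\left(\frac{3 w^{2}}{2} + \frac{1}{3} \right)} - 18 w^{3} + 12 w - 4 \sqrt{2} \operatorname{atan}{\left(\frac{3 \sqrt{2} w}{2} \right)}}{81}.
Check: d/dw[\frac{27 w^{3} \log{\left(\frac{3 w^{2}}{2} + \frac{1}{3} \right)} - 18 w^{3} + 12 w - 4 \sqrt{2} \operatorname{atan}{\left(\frac{3 \sqrt{2} w}{2} \right)}}{81}] = w^{2} \log{\left(9 w^{2} + 2 \right)} - w^{2} \log{\left(6 \right)}, which equals G'(w).

G(w) = \frac{27 w^{3} \log{\left(\frac{3 w^{2}}{2} + \frac{1}{3} \right)} - 18 w^{3} + 12 w - 4 \sqrt{2} \operatorname{atan}{\left(\frac{3 \sqrt{2} w}{2} \right)}}{81}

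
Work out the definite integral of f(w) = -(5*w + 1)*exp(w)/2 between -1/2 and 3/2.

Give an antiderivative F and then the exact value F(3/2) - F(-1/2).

Antiderivative: F(w) = -5*w*exp(w)/2 + 2*exp(w); value = -7*exp(3/2)/4 - 13*exp(-1/2)/4

f has the shape u'v + uv' for u = 2 - 5*w/2 and v = exp(w) — it is the derivative of the product u*v.
F(w) = -5*w*exp(w)/2 + 2*exp(w) is an antiderivative of f.
Check: d/dw[-5*w*exp(w)/2 + 2*exp(w)] = -5*w*exp(w)/2 - exp(w)/2, which equals f(w).
F(3/2) = -7*exp(3/2)/4; F(-1/2) = 13*exp(-1/2)/4.
Integral = F(3/2) - F(-1/2) = -7*exp(3/2)/4 - 13*exp(-1/2)/4.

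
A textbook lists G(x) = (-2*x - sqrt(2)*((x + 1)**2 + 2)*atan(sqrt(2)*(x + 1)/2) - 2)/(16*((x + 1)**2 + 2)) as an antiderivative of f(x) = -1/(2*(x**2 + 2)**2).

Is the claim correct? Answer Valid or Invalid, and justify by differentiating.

Invalid: d/dx[G] - f = (4*x**3 + 6*x**2 + 12*x + 5)/(2*x**8 + 8*x**7 + 28*x**6 + 56*x**5 + 106*x**4 + 128*x**3 + 152*x**2 + 96*x + 72), which is not 0.

d/dx[G] = -1/(2*x**4 + 8*x**3 + 20*x**2 + 24*x + 18)
d/dx[G] - f(x) = (4*x**3 + 6*x**2 + 12*x + 5)/(2*x**8 + 8*x**7 + 28*x**6 + 56*x**5 + 106*x**4 + 128*x**3 + 152*x**2 + 96*x + 72) != 0.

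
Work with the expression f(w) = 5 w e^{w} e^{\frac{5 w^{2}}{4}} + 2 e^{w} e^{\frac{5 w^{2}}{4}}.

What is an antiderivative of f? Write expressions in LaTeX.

f matches the chain-rule pattern g'(h)*h' with inner function h(w) = \frac{5 w^{2}}{4} + w; substituting u = h(w) collapses the integral.
Check: d/dw[2 e^{w} e^{\frac{5 w^{2}}{4}}] = 5 w e^{w} e^{\frac{5 w^{2}}{4}} + 2 e^{w} e^{\frac{5 w^{2}}{4}} = f(w).

An antiderivative is F(w) = 2 e^{w} e^{\frac{5 w^{2}}{4}}.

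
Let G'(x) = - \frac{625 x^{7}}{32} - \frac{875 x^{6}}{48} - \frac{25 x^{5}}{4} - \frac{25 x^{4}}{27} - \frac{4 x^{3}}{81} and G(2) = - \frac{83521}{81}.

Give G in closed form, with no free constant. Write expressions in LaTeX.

The substitution u = - \frac{5 x^{2}}{4} - \frac{x}{3} works: G'(x) is exactly (dG/du)*(du/dx) for that inner function.
A general antiderivative is - \left(- \frac{5 x^{2}}{4} - \frac{x}{3}\right)^{4} + C.
The condition gives C = - \frac{83521}{81} - (- \frac{83521}{81}) = 0.
So G(x) = - \frac{625 x^{8}}{256} - \frac{125 x^{7}}{48} - \frac{25 x^{6}}{24} - \frac{5 x^{5}}{27} - \frac{x^{4}}{81}.
Check: d/dx[- \frac{625 x^{8}}{256} - \frac{125 x^{7}}{48} - \frac{25 x^{6}}{24} - \frac{5 x^{5}}{27} - \frac{x^{4}}{81}] = - \frac{625 x^{7}}{32} - \frac{875 x^{6}}{48} - \frac{25 x^{5}}{4} - \frac{25 x^{4}}{27} - \frac{4 x^{3}}{81} = G'(x).

G(x) = - \frac{625 x^{8}}{256} - \frac{125 x^{7}}{48} - \frac{25 x^{6}}{24} - \frac{5 x^{5}}{27} - \frac{x^{4}}{81}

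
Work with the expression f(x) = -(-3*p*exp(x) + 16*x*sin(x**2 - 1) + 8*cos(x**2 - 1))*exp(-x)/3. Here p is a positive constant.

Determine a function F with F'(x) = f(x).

An antiderivative is F(x) = (3*p*x*exp(x) + 8*cos(x**2 - 1))*exp(-x)/3.

Whatever form F(x) takes, F'(x) = f(x) is non-negotiable.
Check: d/dx[(3*p*x*exp(x) + 8*cos(x**2 - 1))*exp(-x)/3] = (3*p*exp(x) - 16*x*sin(x**2 - 1) - 8*cos(x**2 - 1))*exp(-x)/3, which equals f(x).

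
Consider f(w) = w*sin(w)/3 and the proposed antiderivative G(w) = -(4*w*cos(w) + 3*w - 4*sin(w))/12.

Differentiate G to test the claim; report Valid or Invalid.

d/dw[G] = w*sin(w)/3 - 1/4
d/dw[G] - f(w) = -1/4 != 0.

Invalid: d/dw[G] - f = -1/4, which is not 0.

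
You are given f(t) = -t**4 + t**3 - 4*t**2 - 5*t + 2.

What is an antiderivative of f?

Integrate term by term and add the pieces.
Check: d/dt[-t*(12*t**4 - 15*t**3 + 80*t**2 + 150*t - 120)/60] = -t**4 + t**3 - 4*t**2 - 5*t + 2 = f(t).

An antiderivative is F(t) = -t*(12*t**4 - 15*t**3 + 80*t**2 + 150*t - 120)/60.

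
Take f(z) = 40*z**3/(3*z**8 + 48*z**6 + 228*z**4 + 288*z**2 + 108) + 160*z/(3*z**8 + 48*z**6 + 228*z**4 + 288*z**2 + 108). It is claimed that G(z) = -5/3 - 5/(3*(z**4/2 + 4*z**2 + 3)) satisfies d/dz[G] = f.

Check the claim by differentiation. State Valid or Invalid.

Valid - the claim checks out under differentiation.

d/dz[G] = (40*z**3 + 160*z)/(3*z**8 + 48*z**6 + 228*z**4 + 288*z**2 + 108)
This equals f(z) exactly, so the claim holds.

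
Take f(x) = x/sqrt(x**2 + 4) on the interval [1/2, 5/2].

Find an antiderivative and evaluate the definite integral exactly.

f matches the chain-rule pattern g'(h)*h' with inner function h(x) = x**2 + 4; substituting u = h(x) collapses the integral.
F(x) = sqrt(x**2 + 4) is an antiderivative of f.
Check: d/dx[sqrt(x**2 + 4)] = x/sqrt(x**2 + 4) = f(x).
F(5/2) = sqrt(41)/2; F(1/2) = sqrt(17)/2.
Integral = F(5/2) - F(1/2) = -sqrt(17)/2 + sqrt(41)/2.

Antiderivative: F(x) = sqrt(x**2 + 4); value = -sqrt(17)/2 + sqrt(41)/2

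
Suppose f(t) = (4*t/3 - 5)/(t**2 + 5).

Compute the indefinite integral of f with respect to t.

F(t) = (2*log(t**2 + 5) - 3*sqrt(5)*atan(sqrt(5)*t/5))/3 + C

For F(t) to be correct the identity F'(t) - f(t) = 0 must hold.
Check: d/dt[(2*log(t**2 + 5) - 3*sqrt(5)*atan(sqrt(5)*t/5))/3] = (4*t - 15)/(3*t**2 + 15), which equals f(t).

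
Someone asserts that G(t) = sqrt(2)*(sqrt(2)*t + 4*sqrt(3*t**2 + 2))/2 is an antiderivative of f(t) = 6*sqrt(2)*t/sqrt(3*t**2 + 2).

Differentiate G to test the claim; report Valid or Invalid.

d/dt[G] = (6*sqrt(2)*t + sqrt(3*t**2 + 2))/sqrt(3*t**2 + 2)
d/dt[G] - f(t) = 1 != 0.

Invalid: d/dt[G] - f = 1, which is not 0.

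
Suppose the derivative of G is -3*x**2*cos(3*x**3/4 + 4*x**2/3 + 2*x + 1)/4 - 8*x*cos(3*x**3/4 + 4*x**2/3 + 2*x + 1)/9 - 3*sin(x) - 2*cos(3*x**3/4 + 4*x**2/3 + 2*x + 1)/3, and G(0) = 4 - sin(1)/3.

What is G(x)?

The integrand splits into summands that can be handled one at a time.
A general antiderivative is -sin(3*x**3/4 + 4*x**2/3 + 2*x + 1)/3 + 3*cos(x) + C.
The condition gives C = 4 - sin(1)/3 - (3 - sin(1)/3) = 1.
So G(x) = -sin(3*x**3/4 + 4*x**2/3 + 2*x + 1)/3 + 3*cos(x) + 1.
Check: d/dx[-sin(3*x**3/4 + 4*x**2/3 + 2*x + 1)/3 + 3*cos(x) + 1] = -3*x**2*cos(3*x**3/4 + 4*x**2/3 + 2*x + 1)/4 - 8*x*cos(3*x**3/4 + 4*x**2/3 + 2*x + 1)/9 - 3*sin(x) - 2*cos(3*x**3/4 + 4*x**2/3 + 2*x + 1)/3 = G'(x).

G(x) = -sin(3*x**3/4 + 4*x**2/3 + 2*x + 1)/3 + 3*cos(x) + 1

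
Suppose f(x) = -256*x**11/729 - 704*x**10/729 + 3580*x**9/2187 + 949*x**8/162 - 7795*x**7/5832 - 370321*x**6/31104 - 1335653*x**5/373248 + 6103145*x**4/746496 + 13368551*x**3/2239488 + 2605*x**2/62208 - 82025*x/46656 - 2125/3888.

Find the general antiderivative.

F(x) = -64*x**12/2187 - 64*x**11/729 + 358*x**10/2187 + 949*x**9/1458 - 7795*x**8/46656 - 52903*x**7/31104 - 1335653*x**6/2239488 + 1220629*x**5/746496 + 13368551*x**4/8957952 + 2605*x**3/186624 - 82025*x**2/93312 - 2125*x/3888 + C

Recognize the product-rule pattern: f = u'v + uv' with u = -(2*x**2/3 + x/4 - 5/3)**4/3, v = (2*x**2/3 + x/2 + 1/4)**2, so integration by parts undoes it.
Check: d/dx[-64*x**12/2187 - 64*x**11/729 + 358*x**10/2187 + 949*x**9/1458 - 7795*x**8/46656 - 52903*x**7/31104 - 1335653*x**6/2239488 + 1220629*x**5/746496 + 13368551*x**4/8957952 + 2605*x**3/186624 - 82025*x**2/93312 - 2125*x/3888] = -256*x**11/729 - 704*x**10/729 + 3580*x**9/2187 + 949*x**8/162 - 7795*x**7/5832 - 370321*x**6/31104 - 1335653*x**5/373248 + 6103145*x**4/746496 + 13368551*x**3/2239488 + 2605*x**2/62208 - 82025*x/46656 - 2125/3888 = f(x).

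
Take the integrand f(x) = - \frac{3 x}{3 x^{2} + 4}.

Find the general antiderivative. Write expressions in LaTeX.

The substitution u = \frac{3 x^{2}}{2} + 2 works: f is exactly (dF/du)*(du/dx) for that inner function.
Check: d/dx[- \frac{\log{\left(\frac{3 x^{2}}{2} + 2 \right)}}{2}] = - \frac{3 x}{3 x^{2} + 4} = f(x).

F(x) = - \frac{\log{\left(\frac{3 x^{2}}{2} + 2 \right)}}{2} + C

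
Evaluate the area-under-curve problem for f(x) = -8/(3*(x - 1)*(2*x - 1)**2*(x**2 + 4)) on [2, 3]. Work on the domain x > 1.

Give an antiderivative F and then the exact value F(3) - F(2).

Antiderivative: F(x) = (-4624*x*log(x - 1) + 4800*x*log(x - 1/2) - 88*x*log(x**2 + 4) - 248*x*atan(x/2) + 2312*log(x - 1) - 2400*log(x - 1/2) + 44*log(x**2 + 4) + 124*atan(x/2) - 2720)/(8670*x - 4335); value = -8*log(2)/15 - 160*log(3/2)/289 - 124*atan(3/2)/4335 - 44*log(13)/4335 + 44*log(8)/4335 + 31*pi/4335 + 64/765 + 160*log(5/2)/289

Factor the denominator (3*(x - 1)*(2*x - 1)**2*(x**2 + 4)) and decompose: f = -8*(11*x + 31)/(4335*(x**2 + 4)) + 320/(289*(2*x - 1)) + 64/(51*(2*x - 1)**2) - 8/(15*(x - 1)); each piece integrates to a log, atan, or power term.
F(x) = (-4624*x*log(x - 1) + 4800*x*log(x - 1/2) - 88*x*log(x**2 + 4) - 248*x*atan(x/2) + 2312*log(x - 1) - 2400*log(x - 1/2) + 44*log(x**2 + 4) + 124*atan(x/2) - 2720)/(8670*x - 4335) is an antiderivative of f.
Check: d/dx[(-4624*x*log(x - 1) + 4800*x*log(x - 1/2) - 88*x*log(x**2 + 4) - 248*x*atan(x/2) + 2312*log(x - 1) - 2400*log(x - 1/2) + 44*log(x**2 + 4) + 124*atan(x/2) - 2720)/(8670*x - 4335)] = -8/(12*x**5 - 24*x**4 + 63*x**3 - 99*x**2 + 60*x - 12), which equals f(x).
F(3) = -8*log(2)/15 - 32/255 - 124*atan(3/2)/4335 - 44*log(13)/4335 + 160*log(5/2)/289; F(2) = -32/153 - 31*pi/4335 - 44*log(8)/4335 + 160*log(3/2)/289.
Integral = F(3) - F(2) = -8*log(2)/15 - 160*log(3/2)/289 - 124*atan(3/2)/4335 - 44*log(13)/4335 + 44*log(8)/4335 + 31*pi/4335 + 64/765 + 160*log(5/2)/289.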